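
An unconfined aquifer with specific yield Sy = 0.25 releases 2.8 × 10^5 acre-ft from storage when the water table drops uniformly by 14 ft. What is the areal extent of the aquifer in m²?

A ≈ 3.24 × 10^8 m²

Δh = 14 ft = 4.267 m
ΔV = 2.8 × 10^5 acre-ft = 3.454 × 10^8 m³
A = ΔV / (Sy × Δh) = 3.454 × 10^8 / (0.25 × 4.267) = 3.237 × 10^8 m²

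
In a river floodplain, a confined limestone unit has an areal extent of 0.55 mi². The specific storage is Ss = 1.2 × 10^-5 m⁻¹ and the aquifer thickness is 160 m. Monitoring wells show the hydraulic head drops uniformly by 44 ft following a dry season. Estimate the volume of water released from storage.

ΔV ≈ 36700 m³

S = Ss × b = 1.2 × 10^-5 m⁻¹ × 160 m = 1.92 × 10^-3
A = 0.55 mi² = 1.424 × 10^6 m²
Δh = 44 ft = 13.41 m
ΔV = S × A × Δh = 0.00192 × 1.424 × 10^6 m² × 13.41 m = 36680 m³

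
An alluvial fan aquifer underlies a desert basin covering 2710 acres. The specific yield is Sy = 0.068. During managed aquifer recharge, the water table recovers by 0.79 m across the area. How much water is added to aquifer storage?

A = 2710 acres = 1.097 × 10^7 m²
ΔV = Sy × A × Δh = 0.068 × 1.097 × 10^7 m² × 0.79 m = 5.891 × 10^5 m³

ΔV ≈ 5.89 × 10^5 m³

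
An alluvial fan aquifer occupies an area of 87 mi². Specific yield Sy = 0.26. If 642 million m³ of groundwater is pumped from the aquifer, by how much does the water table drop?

A = 87 mi² = 2.253 × 10^8 m²
ΔV = 642 million m³ = 6.42 × 10^8 m³
Δh = ΔV / (Sy × A) = 6.42 × 10^8 m³ / (0.26 × 2.253 × 10^8 m²) = 10.96 m

Δh ≈ 11 m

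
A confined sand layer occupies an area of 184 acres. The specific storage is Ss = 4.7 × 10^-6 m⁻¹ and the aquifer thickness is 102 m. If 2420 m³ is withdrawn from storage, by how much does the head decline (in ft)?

S = Ss × b = 4.7 × 10^-6 m⁻¹ × 102 m = 4.794 × 10^-4
A = 184 acres = 7.446 × 10^5 m²
Δh = ΔV / (S × A) = 2420 m³ / (4.794 × 10^-4 × 7.446 × 10^5 m²) = 6.779 m
Δh = 6.779 m = 22.24 ft

Δh ≈ 22.2 ft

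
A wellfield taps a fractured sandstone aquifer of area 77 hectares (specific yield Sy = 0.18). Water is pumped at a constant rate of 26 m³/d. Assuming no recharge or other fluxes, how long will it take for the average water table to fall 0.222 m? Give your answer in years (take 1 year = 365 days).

A = 77 hectares = 7.7 × 10^5 m²
ΔV = Sy × A × Δh = 0.18 × 7.7 × 10^5 × 0.222 = 30770 m³
t = ΔV / Q = 30770 m³ / 26 m³/d = 1183 d
t = 1183 d ≈ 3.242 years

t ≈ 3.24 years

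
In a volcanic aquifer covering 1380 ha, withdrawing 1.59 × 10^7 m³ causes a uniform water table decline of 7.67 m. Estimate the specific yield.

A = 1380 ha = 1.38 × 10^7 m²
Sy = ΔV / (A × Δh) = 1.59 × 10^7 m³ / (1.38 × 10^7 m² × 7.67 m) = 0.1502

Sy ≈ 0.15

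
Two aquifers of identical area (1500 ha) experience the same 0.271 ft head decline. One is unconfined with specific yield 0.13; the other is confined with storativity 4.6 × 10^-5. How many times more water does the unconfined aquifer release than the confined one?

A = 1500 ha = 1.5 × 10^7 m²
Δh = 0.271 ft = 0.0826 m
Unconfined: ΔV_u = Sy × A × Δh = 0.13 × 1.5 × 10^7 × 0.0826 = 1.611 × 10^5 m³
Confined: ΔV_c = S × A × Δh = 4.6 × 10^-5 × 1.5 × 10^7 × 0.0826 = 56.99 m³
Ratio = ΔV_u / ΔV_c = Sy / S = 0.13 / 4.6 × 10^-5 = 2826

ΔV_u / ΔV_c ≈ 2830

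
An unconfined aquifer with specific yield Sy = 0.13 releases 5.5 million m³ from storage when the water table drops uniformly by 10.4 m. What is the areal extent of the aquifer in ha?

A ≈ 407 ha

ΔV = 5.5 million m³ = 5.5 × 10^6 m³
A = ΔV / (Sy × Δh) = 5.5 × 10^6 / (0.13 × 10.4) = 4.068 × 10^6 m²
A = 4.068 × 10^6 m² = 406.8 ha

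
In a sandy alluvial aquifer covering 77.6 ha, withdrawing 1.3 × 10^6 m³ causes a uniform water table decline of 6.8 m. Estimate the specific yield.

A = 77.6 ha = 7.76 × 10^5 m²
Sy = ΔV / (A × Δh) = 1.3 × 10^6 m³ / (7.76 × 10^5 m² × 6.8 m) = 0.2464

Sy ≈ 0.25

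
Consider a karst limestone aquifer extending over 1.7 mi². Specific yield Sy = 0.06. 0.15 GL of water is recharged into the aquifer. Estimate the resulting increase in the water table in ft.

Δh ≈ 1.86 ft

A = 1.7 mi² = 4.403 × 10^6 m²
ΔV = 0.15 GL = 1.5 × 10^5 m³
Δh = ΔV / (Sy × A) = 1.5 × 10^5 m³ / (0.06 × 4.403 × 10^6 m²) = 0.5678 m
Δh = 0.5678 m = 1.863 ft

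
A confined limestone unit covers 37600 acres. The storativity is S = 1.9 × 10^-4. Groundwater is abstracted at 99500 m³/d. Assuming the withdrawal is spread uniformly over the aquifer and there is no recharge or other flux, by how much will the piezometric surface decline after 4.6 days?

A = 37600 acres = 1.522 × 10^8 m²
ΔV = Q × t = 99500 m³/d × 4.6 d = 4.577 × 10^5 m³
Δh = ΔV / (S × A) = 4.577 × 10^5 / (1.9 × 10^-4 × 1.522 × 10^8) = 15.83 m

Δh ≈ 15.8 m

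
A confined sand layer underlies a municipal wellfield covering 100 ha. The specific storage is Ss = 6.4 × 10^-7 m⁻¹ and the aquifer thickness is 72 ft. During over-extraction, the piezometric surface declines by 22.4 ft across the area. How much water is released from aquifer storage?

ΔV ≈ 95.9 m³

b = 72 ft = 21.95 m
S = Ss × b = 6.4 × 10^-7 m⁻¹ × 21.95 m = 1.405 × 10^-5
A = 100 ha = 1 × 10^6 m²
Δh = 22.4 ft = 6.828 m
ΔV = S × A × Δh = 1.405 × 10^-5 × 1 × 10^6 m² × 6.828 m = 95.89 m³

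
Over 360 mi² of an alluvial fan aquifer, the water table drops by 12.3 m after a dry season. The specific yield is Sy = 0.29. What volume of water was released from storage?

A = 360 mi² = 9.324 × 10^8 m²
ΔV = Sy × A × Δh = 0.29 × 9.324 × 10^8 m² × 12.3 m = 3.326 × 10^9 m³

ΔV ≈ 3.33 × 10^9 m³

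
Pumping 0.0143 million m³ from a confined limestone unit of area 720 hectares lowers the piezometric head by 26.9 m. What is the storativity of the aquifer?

S ≈ 7.4 × 10^-5

A = 720 hectares = 7.2 × 10^6 m²
ΔV = 0.0143 million m³ = 14300 m³
S = ΔV / (A × Δh) = 14300 m³ / (7.2 × 10^6 m² × 26.9 m) = 7.383 × 10^-5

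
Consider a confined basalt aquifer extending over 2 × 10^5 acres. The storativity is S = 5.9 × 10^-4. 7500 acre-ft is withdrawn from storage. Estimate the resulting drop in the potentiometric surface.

A = 2 × 10^5 acres = 8.094 × 10^8 m²
ΔV = 7500 acre-ft = 9.251 × 10^6 m³
Δh = ΔV / (S × A) = 9.251 × 10^6 m³ / (5.9 × 10^-4 × 8.094 × 10^8 m²) = 19.37 m

Δh ≈ 19.4 m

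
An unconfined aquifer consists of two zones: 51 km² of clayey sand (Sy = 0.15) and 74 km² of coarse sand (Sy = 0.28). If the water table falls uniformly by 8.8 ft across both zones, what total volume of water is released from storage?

A₁ = 51 km² = 5.1 × 10^7 m²; A₂ = 74 km² = 7.4 × 10^7 m²
Δh = 8.8 ft = 2.682 m
ΔV₁ = 0.15 × 5.1 × 10^7 × 2.682 = 2.052 × 10^7 m³
ΔV₂ = 0.28 × 7.4 × 10^7 × 2.682 = 5.558 × 10^7 m³
ΔV = ΔV₁ + ΔV₂ = 7.61 × 10^7 m³

ΔV ≈ 7.61 × 10^7 m³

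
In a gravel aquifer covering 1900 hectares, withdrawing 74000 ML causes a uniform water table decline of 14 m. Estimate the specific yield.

A = 1900 hectares = 1.9 × 10^7 m²
ΔV = 74000 ML = 7.4 × 10^7 m³
Sy = ΔV / (A × Δh) = 7.4 × 10^7 m³ / (1.9 × 10^7 m² × 14 m) = 0.2782

Sy ≈ 0.28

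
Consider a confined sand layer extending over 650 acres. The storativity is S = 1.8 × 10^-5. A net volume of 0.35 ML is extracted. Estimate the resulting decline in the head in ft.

A = 650 acres = 2.63 × 10^6 m²
ΔV = 0.35 ML = 350 m³
Δh = ΔV / (S × A) = 350 m³ / (1.8 × 10^-5 × 2.63 × 10^6 m²) = 7.392 m
Δh = 7.392 m = 24.25 ft

Δh ≈ 24.3 ft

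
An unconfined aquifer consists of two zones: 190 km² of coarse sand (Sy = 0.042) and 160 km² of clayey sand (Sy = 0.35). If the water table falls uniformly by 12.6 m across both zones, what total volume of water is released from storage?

ΔV ≈ 8.06 × 10^8 m³

A₁ = 190 km² = 1.9 × 10^8 m²; A₂ = 160 km² = 1.6 × 10^8 m²
ΔV₁ = 0.042 × 1.9 × 10^8 × 12.6 = 1.005 × 10^8 m³
ΔV₂ = 0.35 × 1.6 × 10^8 × 12.6 = 7.056 × 10^8 m³
ΔV = ΔV₁ + ΔV₂ = 8.061 × 10^8 m³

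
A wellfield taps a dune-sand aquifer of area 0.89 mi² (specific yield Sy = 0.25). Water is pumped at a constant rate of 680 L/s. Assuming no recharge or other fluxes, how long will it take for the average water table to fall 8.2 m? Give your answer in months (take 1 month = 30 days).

A = 0.89 mi² = 2.305 × 10^6 m²
ΔV = Sy × A × Δh = 0.25 × 2.305 × 10^6 × 8.2 = 4.725 × 10^6 m³
Q = 680 L/s = 58750 m³/d
t = ΔV / Q = 4.725 × 10^6 m³ / 58750 m³/d = 80.43 d
t = 80.43 d ≈ 2.681 months

t ≈ 2.68 months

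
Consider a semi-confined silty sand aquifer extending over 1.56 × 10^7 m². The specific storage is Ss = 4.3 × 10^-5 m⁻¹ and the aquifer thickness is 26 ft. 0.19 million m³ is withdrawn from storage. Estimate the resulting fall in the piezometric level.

b = 26 ft = 7.925 m
S = Ss × b = 4.3 × 10^-5 m⁻¹ × 7.925 m = 3.408 × 10^-4
ΔV = 0.19 million m³ = 1.9 × 10^5 m³
Δh = ΔV / (S × A) = 1.9 × 10^5 m³ / (3.408 × 10^-4 × 1.56 × 10^7 m²) = 35.74 m

Δh ≈ 35.7 m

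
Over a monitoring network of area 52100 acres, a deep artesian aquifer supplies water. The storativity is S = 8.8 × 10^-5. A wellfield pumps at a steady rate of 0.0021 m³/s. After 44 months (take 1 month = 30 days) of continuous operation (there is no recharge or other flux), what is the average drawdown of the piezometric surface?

Δh ≈ 12.9 m

A = 52100 acres = 2.108 × 10^8 m²
Q = 0.0021 m³/s = 181.4 m³/d
t = 44 months = 1320 d
ΔV = Q × t = 181.4 m³/d × 1320 d = 2.395 × 10^5 m³
Δh = ΔV / (S × A) = 2.395 × 10^5 / (8.8 × 10^-5 × 2.108 × 10^8) = 12.91 m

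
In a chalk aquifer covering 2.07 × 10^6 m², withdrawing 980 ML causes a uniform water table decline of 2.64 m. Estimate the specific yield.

ΔV = 980 ML = 9.8 × 10^5 m³
Sy = ΔV / (A × Δh) = 9.8 × 10^5 m³ / (2.07 × 10^6 m² × 2.64 m) = 0.1793

Sy ≈ 0.18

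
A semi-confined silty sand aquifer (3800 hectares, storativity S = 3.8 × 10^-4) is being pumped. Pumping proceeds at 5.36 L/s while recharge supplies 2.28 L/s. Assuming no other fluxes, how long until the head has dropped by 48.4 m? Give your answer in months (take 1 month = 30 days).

t ≈ 87.5 months

A = 3800 hectares = 3.8 × 10^7 m²
ΔV = S × A × Δh = 3.8 × 10^-4 × 3.8 × 10^7 × 48.4 = 6.989 × 10^5 m³
Net withdrawal = 5.36 − 2.28 = 3.08 L/s = 266.1 m³/d
t = ΔV / Q = 6.989 × 10^5 m³ / 266.1 m³/d = 2626 d
t = 2626 d ≈ 87.54 months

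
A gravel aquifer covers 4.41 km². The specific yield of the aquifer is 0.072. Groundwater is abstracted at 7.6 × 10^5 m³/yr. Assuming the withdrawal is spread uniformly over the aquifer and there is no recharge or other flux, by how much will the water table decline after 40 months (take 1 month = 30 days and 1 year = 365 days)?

Δh ≈ 7.87 m

A = 4.41 km² = 4.41 × 10^6 m²
Q = 7.6 × 10^5 m³/yr = 2082 m³/d
t = 40 months = 1200 d
ΔV = Q × t = 2082 m³/d × 1200 d = 2.499 × 10^6 m³
Δh = ΔV / (Sy × A) = 2.499 × 10^6 / (0.072 × 4.41 × 10^6) = 7.869 m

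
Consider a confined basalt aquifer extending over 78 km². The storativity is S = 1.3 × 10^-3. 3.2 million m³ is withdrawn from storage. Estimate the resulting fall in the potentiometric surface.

A = 78 km² = 7.8 × 10^7 m²
ΔV = 3.2 million m³ = 3.2 × 10^6 m³
Δh = ΔV / (S × A) = 3.2 × 10^6 m³ / (0.0013 × 7.8 × 10^7 m²) = 31.56 m

Δh ≈ 31.6 m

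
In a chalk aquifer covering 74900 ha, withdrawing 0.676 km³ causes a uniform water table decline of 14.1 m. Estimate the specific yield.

A = 74900 ha = 7.49 × 10^8 m²
ΔV = 0.676 km³ = 6.76 × 10^8 m³
Sy = ΔV / (A × Δh) = 6.76 × 10^8 m³ / (7.49 × 10^8 m² × 14.1 m) = 0.06401

Sy ≈ 0.064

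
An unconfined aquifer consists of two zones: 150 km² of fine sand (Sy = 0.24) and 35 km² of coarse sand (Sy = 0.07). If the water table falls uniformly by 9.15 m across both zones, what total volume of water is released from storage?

ΔV ≈ 3.52 × 10^8 m³

A₁ = 150 km² = 1.5 × 10^8 m²; A₂ = 35 km² = 3.5 × 10^7 m²
ΔV₁ = 0.24 × 1.5 × 10^8 × 9.15 = 3.294 × 10^8 m³
ΔV₂ = 0.07 × 3.5 × 10^7 × 9.15 = 2.242 × 10^7 m³
ΔV = ΔV₁ + ΔV₂ = 3.518 × 10^8 m³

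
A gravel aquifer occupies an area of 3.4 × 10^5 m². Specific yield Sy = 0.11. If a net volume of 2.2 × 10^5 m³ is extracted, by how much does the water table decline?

Δh = ΔV / (Sy × A) = 2.2 × 10^5 m³ / (0.11 × 3.4 × 10^5 m²) = 5.882 m

Δh ≈ 5.88 m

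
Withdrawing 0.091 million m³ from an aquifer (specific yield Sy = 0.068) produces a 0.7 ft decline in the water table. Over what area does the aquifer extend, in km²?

A ≈ 6.27 km²

Δh = 0.7 ft = 0.2134 m
ΔV = 0.091 million m³ = 91000 m³
A = ΔV / (Sy × Δh) = 91000 / (0.068 × 0.2134) = 6.272 × 10^6 m²
A = 6.272 × 10^6 m² = 6.272 km²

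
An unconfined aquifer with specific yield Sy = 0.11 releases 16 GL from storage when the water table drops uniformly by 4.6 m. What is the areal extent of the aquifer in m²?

ΔV = 16 GL = 1.6 × 10^7 m³
A = ΔV / (Sy × Δh) = 1.6 × 10^7 / (0.11 × 4.6) = 3.162 × 10^7 m²

A ≈ 3.16 × 10^7 m²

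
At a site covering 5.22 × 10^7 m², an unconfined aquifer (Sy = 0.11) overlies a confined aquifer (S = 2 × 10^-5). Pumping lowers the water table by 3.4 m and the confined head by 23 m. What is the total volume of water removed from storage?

Unconfined: ΔV_u = Sy × A × Δh_u = 0.11 × 5.22 × 10^7 × 3.4 = 1.952 × 10^7 m³
Confined: ΔV_c = S × A × Δh_c = 2 × 10^-5 × 5.22 × 10^7 × 23 = 24010 m³
Total ΔV = 1.952 × 10^7 + 24010 = 1.955 × 10^7 m³

ΔV ≈ 1.95 × 10^7 m³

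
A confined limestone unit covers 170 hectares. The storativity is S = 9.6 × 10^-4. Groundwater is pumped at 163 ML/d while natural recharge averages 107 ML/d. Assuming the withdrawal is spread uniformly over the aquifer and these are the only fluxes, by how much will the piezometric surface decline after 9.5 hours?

A = 170 hectares = 1.7 × 10^6 m²
Net abstraction = 163 − 107 = 56 ML/d
Q_net = 56 ML/d = 56000 m³/d
t = 9.5 hours = 0.3958 d
ΔV = Q × t = 56000 m³/d × 0.3958 d = 22170 m³
Δh = ΔV / (S × A) = 22170 / (9.6 × 10^-4 × 1.7 × 10^6) = 13.58 m

Δh ≈ 13.6 m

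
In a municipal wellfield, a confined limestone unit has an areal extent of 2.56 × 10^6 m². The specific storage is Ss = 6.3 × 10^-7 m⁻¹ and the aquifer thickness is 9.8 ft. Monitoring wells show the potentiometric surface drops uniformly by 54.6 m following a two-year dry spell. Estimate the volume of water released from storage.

ΔV ≈ 263 m³

b = 9.8 ft = 2.987 m
S = Ss × b = 6.3 × 10^-7 m⁻¹ × 2.987 m = 1.882 × 10^-6
ΔV = S × A × Δh = 1.882 × 10^-6 × 2.56 × 10^6 m² × 54.6 m = 263 m³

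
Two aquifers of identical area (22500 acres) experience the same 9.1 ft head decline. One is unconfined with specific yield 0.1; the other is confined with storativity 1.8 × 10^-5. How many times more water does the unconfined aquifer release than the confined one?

A = 22500 acres = 9.105 × 10^7 m²
Δh = 9.1 ft = 2.774 m
Unconfined: ΔV_u = Sy × A × Δh = 0.1 × 9.105 × 10^7 × 2.774 = 2.526 × 10^7 m³
Confined: ΔV_c = S × A × Δh = 1.8 × 10^-5 × 9.105 × 10^7 × 2.774 = 4546 m³
Ratio = ΔV_u / ΔV_c = Sy / S = 0.1 / 1.8 × 10^-5 = 5556

ΔV_u / ΔV_c ≈ 5560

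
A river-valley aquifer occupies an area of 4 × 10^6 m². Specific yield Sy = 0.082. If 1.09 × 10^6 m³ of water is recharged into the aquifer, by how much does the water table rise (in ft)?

Δh ≈ 10.9 ft

Δh = ΔV / (Sy × A) = 1.09 × 10^6 m³ / (0.082 × 4 × 10^6 m²) = 3.323 m
Δh = 3.323 m = 10.9 ft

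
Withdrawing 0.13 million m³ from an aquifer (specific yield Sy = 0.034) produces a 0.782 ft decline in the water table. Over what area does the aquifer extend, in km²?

Δh = 0.782 ft = 0.2384 m
ΔV = 0.13 million m³ = 1.3 × 10^5 m³
A = ΔV / (Sy × Δh) = 1.3 × 10^5 / (0.034 × 0.2384) = 1.604 × 10^7 m²
A = 1.604 × 10^7 m² = 16.04 km²

A ≈ 16 km²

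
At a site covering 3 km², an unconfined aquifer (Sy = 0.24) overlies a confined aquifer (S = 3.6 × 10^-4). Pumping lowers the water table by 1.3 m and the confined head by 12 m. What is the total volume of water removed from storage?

ΔV ≈ 9.49 × 10^5 m³

A = 3 km² = 3 × 10^6 m²
Unconfined: ΔV_u = Sy × A × Δh_u = 0.24 × 3 × 10^6 × 1.3 = 9.36 × 10^5 m³
Confined: ΔV_c = S × A × Δh_c = 3.6 × 10^-4 × 3 × 10^6 × 12 = 12960 m³
Total ΔV = 9.36 × 10^5 + 12960 = 9.49 × 10^5 m³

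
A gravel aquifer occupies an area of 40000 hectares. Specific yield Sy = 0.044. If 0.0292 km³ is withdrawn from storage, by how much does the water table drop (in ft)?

Δh ≈ 5.44 ft

A = 40000 hectares = 4 × 10^8 m²
ΔV = 0.0292 km³ = 2.92 × 10^7 m³
Δh = ΔV / (Sy × A) = 2.92 × 10^7 m³ / (0.044 × 4 × 10^8 m²) = 1.659 m
Δh = 1.659 m = 5.443 ft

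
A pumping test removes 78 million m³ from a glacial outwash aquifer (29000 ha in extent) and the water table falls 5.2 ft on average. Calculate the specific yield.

Sy ≈ 0.17

A = 29000 ha = 2.9 × 10^8 m²
Δh = 5.2 ft = 1.585 m
ΔV = 78 million m³ = 7.8 × 10^7 m³
Sy = ΔV / (A × Δh) = 7.8 × 10^7 m³ / (2.9 × 10^8 m² × 1.585 m) = 0.1697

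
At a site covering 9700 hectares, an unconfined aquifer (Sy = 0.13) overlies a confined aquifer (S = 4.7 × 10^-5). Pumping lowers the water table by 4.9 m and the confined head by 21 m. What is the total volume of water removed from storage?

A = 9700 hectares = 9.7 × 10^7 m²
Unconfined: ΔV_u = Sy × A × Δh_u = 0.13 × 9.7 × 10^7 × 4.9 = 6.179 × 10^7 m³
Confined: ΔV_c = S × A × Δh_c = 4.7 × 10^-5 × 9.7 × 10^7 × 21 = 95740 m³
Total ΔV = 6.179 × 10^7 + 95740 = 6.188 × 10^7 m³

ΔV ≈ 6.19 × 10^7 m³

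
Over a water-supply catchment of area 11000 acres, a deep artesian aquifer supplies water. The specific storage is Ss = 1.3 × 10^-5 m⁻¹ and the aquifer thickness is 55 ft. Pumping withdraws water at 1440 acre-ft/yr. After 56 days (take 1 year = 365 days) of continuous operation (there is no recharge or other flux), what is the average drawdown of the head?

Δh ≈ 28.1 m

b = 55 ft = 16.76 m
S = Ss × b = 1.3 × 10^-5 m⁻¹ × 16.76 m = 2.179 × 10^-4
A = 11000 acres = 4.452 × 10^7 m²
Q = 1440 acre-ft/yr = 4866 m³/d
ΔV = Q × t = 4866 m³/d × 56 d = 2.725 × 10^5 m³
Δh = ΔV / (S × A) = 2.725 × 10^5 / (2.179 × 10^-4 × 4.452 × 10^7) = 28.09 m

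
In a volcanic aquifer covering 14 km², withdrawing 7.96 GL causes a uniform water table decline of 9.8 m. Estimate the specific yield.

Sy ≈ 0.058

A = 14 km² = 1.4 × 10^7 m²
ΔV = 7.96 GL = 7.96 × 10^6 m³
Sy = ΔV / (A × Δh) = 7.96 × 10^6 m³ / (1.4 × 10^7 m² × 9.8 m) = 0.05802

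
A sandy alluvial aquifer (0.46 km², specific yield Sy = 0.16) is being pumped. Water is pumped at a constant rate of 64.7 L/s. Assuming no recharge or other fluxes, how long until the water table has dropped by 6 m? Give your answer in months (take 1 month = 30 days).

A = 0.46 km² = 4.6 × 10^5 m²
ΔV = Sy × A × Δh = 0.16 × 4.6 × 10^5 × 6 = 4.416 × 10^5 m³
Q = 64.7 L/s = 5590 m³/d
t = ΔV / Q = 4.416 × 10^5 m³ / 5590 m³/d = 79 d
t = 79 d ≈ 2.633 months

t ≈ 2.63 months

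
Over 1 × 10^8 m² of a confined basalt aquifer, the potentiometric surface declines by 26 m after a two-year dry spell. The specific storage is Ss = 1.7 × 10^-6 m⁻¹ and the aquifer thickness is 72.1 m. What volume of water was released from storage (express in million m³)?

ΔV ≈ 0.319 million m³

S = Ss × b = 1.7 × 10^-6 m⁻¹ × 72.1 m = 1.226 × 10^-4
ΔV = S × A × Δh = 1.226 × 10^-4 × 1 × 10^8 m² × 26 m = 3.187 × 10^5 m³
ΔV = 3.187 × 10^5 m³ = 0.3187 million m³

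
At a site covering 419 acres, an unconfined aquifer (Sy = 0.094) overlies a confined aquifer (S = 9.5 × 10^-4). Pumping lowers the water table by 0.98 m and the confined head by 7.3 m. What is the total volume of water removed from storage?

ΔV ≈ 1.68 × 10^5 m³

A = 419 acres = 1.696 × 10^6 m²
Unconfined: ΔV_u = Sy × A × Δh_u = 0.094 × 1.696 × 10^6 × 0.98 = 1.562 × 10^5 m³
Confined: ΔV_c = S × A × Δh_c = 9.5 × 10^-4 × 1.696 × 10^6 × 7.3 = 11760 m³
Total ΔV = 1.562 × 10^5 + 11760 = 1.68 × 10^5 m³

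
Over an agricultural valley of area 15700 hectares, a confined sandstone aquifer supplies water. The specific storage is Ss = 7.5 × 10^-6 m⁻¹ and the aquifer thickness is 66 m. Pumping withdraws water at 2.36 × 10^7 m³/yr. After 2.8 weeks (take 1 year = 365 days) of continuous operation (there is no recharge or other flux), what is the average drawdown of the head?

S = Ss × b = 7.5 × 10^-6 m⁻¹ × 66 m = 4.95 × 10^-4
A = 15700 hectares = 1.57 × 10^8 m²
Q = 2.36 × 10^7 m³/yr = 64660 m³/d
t = 2.8 weeks = 19.6 d
ΔV = Q × t = 64660 m³/d × 19.6 d = 1.267 × 10^6 m³
Δh = ΔV / (S × A) = 1.267 × 10^6 / (4.95 × 10^-4 × 1.57 × 10^8) = 16.31 m

Δh ≈ 16.3 m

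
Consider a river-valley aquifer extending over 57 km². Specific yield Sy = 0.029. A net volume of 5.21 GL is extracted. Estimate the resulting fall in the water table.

Δh ≈ 3.15 m

A = 57 km² = 5.7 × 10^7 m²
ΔV = 5.21 GL = 5.21 × 10^6 m³
Δh = ΔV / (Sy × A) = 5.21 × 10^6 m³ / (0.029 × 5.7 × 10^7 m²) = 3.152 m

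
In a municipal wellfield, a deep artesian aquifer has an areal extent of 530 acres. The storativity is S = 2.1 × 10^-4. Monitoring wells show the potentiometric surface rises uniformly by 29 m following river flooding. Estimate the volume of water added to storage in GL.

ΔV ≈ 0.0131 GL

A = 530 acres = 2.145 × 10^6 m²
ΔV = S × A × Δh = 2.1 × 10^-4 × 2.145 × 10^6 m² × 29 m = 13060 m³
ΔV = 13060 m³ = 0.01306 GL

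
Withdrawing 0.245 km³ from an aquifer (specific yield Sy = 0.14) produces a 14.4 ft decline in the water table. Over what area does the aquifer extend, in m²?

A ≈ 3.99 × 10^8 m²

Δh = 14.4 ft = 4.389 m
ΔV = 0.245 km³ = 2.45 × 10^8 m³
A = ΔV / (Sy × Δh) = 2.45 × 10^8 / (0.14 × 4.389) = 3.987 × 10^8 m²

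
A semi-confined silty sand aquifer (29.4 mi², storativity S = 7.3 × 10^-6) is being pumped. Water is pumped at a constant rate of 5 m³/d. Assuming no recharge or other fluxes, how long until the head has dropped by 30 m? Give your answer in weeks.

A = 29.4 mi² = 7.615 × 10^7 m²
ΔV = S × A × Δh = 7.3 × 10^-6 × 7.615 × 10^7 × 30 = 16680 m³
t = ΔV / Q = 16680 m³ / 5 m³/d = 3335 d
t = 3335 d ≈ 476.5 weeks

t ≈ 476 weeks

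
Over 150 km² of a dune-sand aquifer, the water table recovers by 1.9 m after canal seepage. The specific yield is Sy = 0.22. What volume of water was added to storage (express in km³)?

A = 150 km² = 1.5 × 10^8 m²
ΔV = Sy × A × Δh = 0.22 × 1.5 × 10^8 m² × 1.9 m = 6.27 × 10^7 m³
ΔV = 6.27 × 10^7 m³ = 0.0627 km³

ΔV ≈ 0.0627 km³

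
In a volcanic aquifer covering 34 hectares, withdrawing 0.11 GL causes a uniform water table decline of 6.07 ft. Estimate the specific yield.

A = 34 hectares = 3.4 × 10^5 m²
Δh = 6.07 ft = 1.85 m
ΔV = 0.11 GL = 1.1 × 10^5 m³
Sy = ΔV / (A × Δh) = 1.1 × 10^5 m³ / (3.4 × 10^5 m² × 1.85 m) = 0.1749

Sy ≈ 0.17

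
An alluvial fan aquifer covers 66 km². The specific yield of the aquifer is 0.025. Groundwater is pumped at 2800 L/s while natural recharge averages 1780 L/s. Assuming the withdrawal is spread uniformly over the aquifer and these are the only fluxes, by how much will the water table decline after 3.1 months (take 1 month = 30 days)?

A = 66 km² = 6.6 × 10^7 m²
Net abstraction = 2800 − 1780 = 1020 L/s
Q_net = 1020 L/s = 88130 m³/d
t = 3.1 months = 93 d
ΔV = Q × t = 88130 m³/d × 93 d = 8.196 × 10^6 m³
Δh = ΔV / (Sy × A) = 8.196 × 10^6 / (0.025 × 6.6 × 10^7) = 4.967 m

Δh ≈ 4.97 m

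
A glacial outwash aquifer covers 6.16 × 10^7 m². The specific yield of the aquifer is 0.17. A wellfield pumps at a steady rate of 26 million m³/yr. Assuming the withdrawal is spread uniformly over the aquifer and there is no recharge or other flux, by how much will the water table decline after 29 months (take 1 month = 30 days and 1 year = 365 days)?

Q = 26 million m³/yr = 71230 m³/d
t = 29 months = 870 d
ΔV = Q × t = 71230 m³/d × 870 d = 6.197 × 10^7 m³
Δh = ΔV / (Sy × A) = 6.197 × 10^7 / (0.17 × 6.16 × 10^7) = 5.918 m

Δh ≈ 5.92 m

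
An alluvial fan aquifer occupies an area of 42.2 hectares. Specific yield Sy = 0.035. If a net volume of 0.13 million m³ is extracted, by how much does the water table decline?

A = 42.2 hectares = 4.22 × 10^5 m²
ΔV = 0.13 million m³ = 1.3 × 10^5 m³
Δh = ΔV / (Sy × A) = 1.3 × 10^5 m³ / (0.035 × 4.22 × 10^5 m²) = 8.802 m

Δh ≈ 8.8 m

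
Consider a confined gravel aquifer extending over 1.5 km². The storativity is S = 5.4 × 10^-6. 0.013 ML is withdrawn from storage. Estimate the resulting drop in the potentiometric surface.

A = 1.5 km² = 1.5 × 10^6 m²
ΔV = 0.013 ML = 13 m³
Δh = ΔV / (S × A) = 13 m³ / (5.4 × 10^-6 × 1.5 × 10^6 m²) = 1.605 m

Δh ≈ 1.6 m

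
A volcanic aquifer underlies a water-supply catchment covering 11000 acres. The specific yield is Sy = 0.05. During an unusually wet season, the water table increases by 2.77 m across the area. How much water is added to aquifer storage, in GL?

ΔV ≈ 6.17 GL

A = 11000 acres = 4.452 × 10^7 m²
ΔV = Sy × A × Δh = 0.05 × 4.452 × 10^7 m² × 2.77 m = 6.165 × 10^6 m³
ΔV = 6.165 × 10^6 m³ = 6.165 GL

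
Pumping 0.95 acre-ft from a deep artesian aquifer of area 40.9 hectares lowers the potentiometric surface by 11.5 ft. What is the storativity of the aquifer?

A = 40.9 hectares = 4.09 × 10^5 m²
Δh = 11.5 ft = 3.505 m
ΔV = 0.95 acre-ft = 1172 m³
S = ΔV / (A × Δh) = 1172 m³ / (4.09 × 10^5 m² × 3.505 m) = 8.174 × 10^-4

S ≈ 8.2 × 10^-4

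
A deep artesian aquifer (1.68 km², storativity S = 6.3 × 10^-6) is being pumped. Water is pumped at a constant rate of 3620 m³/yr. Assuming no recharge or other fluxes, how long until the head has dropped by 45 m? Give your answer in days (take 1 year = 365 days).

t ≈ 48 days

A = 1.68 km² = 1.68 × 10^6 m²
ΔV = S × A × Δh = 6.3 × 10^-6 × 1.68 × 10^6 × 45 = 476.3 m³
Q = 3620 m³/yr = 9.918 m³/d
t = ΔV / Q = 476.3 m³ / 9.918 m³/d = 48.02 d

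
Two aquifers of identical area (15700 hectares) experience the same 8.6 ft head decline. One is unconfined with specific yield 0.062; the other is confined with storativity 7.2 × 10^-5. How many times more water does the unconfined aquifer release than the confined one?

A = 15700 hectares = 1.57 × 10^8 m²
Δh = 8.6 ft = 2.621 m
Unconfined: ΔV_u = Sy × A × Δh = 0.062 × 1.57 × 10^8 × 2.621 = 2.552 × 10^7 m³
Confined: ΔV_c = S × A × Δh = 7.2 × 10^-5 × 1.57 × 10^8 × 2.621 = 29630 m³
Ratio = ΔV_u / ΔV_c = Sy / S = 0.062 / 7.2 × 10^-5 = 861.1

ΔV_u / ΔV_c ≈ 861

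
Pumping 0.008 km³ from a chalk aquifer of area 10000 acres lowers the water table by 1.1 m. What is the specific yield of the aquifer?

A = 10000 acres = 4.047 × 10^7 m²
ΔV = 0.008 km³ = 8 × 10^6 m³
Sy = ΔV / (A × Δh) = 8 × 10^6 m³ / (4.047 × 10^7 m² × 1.1 m) = 0.1797

Sy ≈ 0.18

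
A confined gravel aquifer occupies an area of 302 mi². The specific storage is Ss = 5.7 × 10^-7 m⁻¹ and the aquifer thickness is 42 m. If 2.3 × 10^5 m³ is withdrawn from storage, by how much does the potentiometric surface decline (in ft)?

S = Ss × b = 5.7 × 10^-7 m⁻¹ × 42 m = 2.394 × 10^-5
A = 302 mi² = 7.822 × 10^8 m²
Δh = ΔV / (S × A) = 2.3 × 10^5 m³ / (2.394 × 10^-5 × 7.822 × 10^8 m²) = 12.28 m
Δh = 12.28 m = 40.3 ft

Δh ≈ 40.3 ft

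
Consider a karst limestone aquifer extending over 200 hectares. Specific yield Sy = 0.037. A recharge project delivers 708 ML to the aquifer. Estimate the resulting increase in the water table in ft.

Δh ≈ 31.4 ft

A = 200 hectares = 2 × 10^6 m²
ΔV = 708 ML = 7.08 × 10^5 m³
Δh = ΔV / (Sy × A) = 7.08 × 10^5 m³ / (0.037 × 2 × 10^6 m²) = 9.568 m
Δh = 9.568 m = 31.39 ft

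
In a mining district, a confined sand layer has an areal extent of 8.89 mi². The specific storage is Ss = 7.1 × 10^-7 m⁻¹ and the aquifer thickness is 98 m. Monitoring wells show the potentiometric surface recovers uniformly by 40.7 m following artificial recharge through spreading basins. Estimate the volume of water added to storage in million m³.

ΔV ≈ 0.0652 million m³

S = Ss × b = 7.1 × 10^-7 m⁻¹ × 98 m = 6.958 × 10^-5
A = 8.89 mi² = 2.302 × 10^7 m²
ΔV = S × A × Δh = 6.958 × 10^-5 × 2.302 × 10^7 m² × 40.7 m = 65200 m³
ΔV = 65200 m³ = 0.0652 million m³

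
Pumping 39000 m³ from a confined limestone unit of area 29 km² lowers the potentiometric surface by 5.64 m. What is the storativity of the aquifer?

A = 29 km² = 2.9 × 10^7 m²
S = ΔV / (A × Δh) = 39000 m³ / (2.9 × 10^7 m² × 5.64 m) = 2.384 × 10^-4

S ≈ 2.4 × 10^-4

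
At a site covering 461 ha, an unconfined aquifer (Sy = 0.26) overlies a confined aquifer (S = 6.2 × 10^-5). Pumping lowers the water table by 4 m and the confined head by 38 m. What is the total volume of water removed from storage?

A = 461 ha = 4.61 × 10^6 m²
Unconfined: ΔV_u = Sy × A × Δh_u = 0.26 × 4.61 × 10^6 × 4 = 4.794 × 10^6 m³
Confined: ΔV_c = S × A × Δh_c = 6.2 × 10^-5 × 4.61 × 10^6 × 38 = 10860 m³
Total ΔV = 4.794 × 10^6 + 10860 = 4.805 × 10^6 m³

ΔV ≈ 4.81 × 10^6 m³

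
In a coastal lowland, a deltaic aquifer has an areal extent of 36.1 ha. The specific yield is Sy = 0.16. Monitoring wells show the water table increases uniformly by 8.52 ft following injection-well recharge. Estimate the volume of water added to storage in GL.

ΔV ≈ 0.15 GL

A = 36.1 ha = 3.61 × 10^5 m²
Δh = 8.52 ft = 2.597 m
ΔV = Sy × A × Δh = 0.16 × 3.61 × 10^5 m² × 2.597 m = 1.5 × 10^5 m³
ΔV = 1.5 × 10^5 m³ = 0.15 GL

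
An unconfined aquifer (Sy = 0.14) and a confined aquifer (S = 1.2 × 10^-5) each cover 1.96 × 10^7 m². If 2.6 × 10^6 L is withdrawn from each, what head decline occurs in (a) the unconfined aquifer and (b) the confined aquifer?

ΔV = 2.6 × 10^6 L = 2600 m³
Unconfined: Δh_u = ΔV/(Sy·A) = 2600/(0.14 × 1.96 × 10^7) = 9.475 × 10^-4 m
Confined: Δh_c = ΔV/(S·A) = 2600/(1.2 × 10^-5 × 1.96 × 10^7) = 11.05 m

Δh_u ≈ 9.48 × 10^-4 m; Δh_c ≈ 11.1 m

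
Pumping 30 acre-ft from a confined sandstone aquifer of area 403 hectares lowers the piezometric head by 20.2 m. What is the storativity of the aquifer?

A = 403 hectares = 4.03 × 10^6 m²
ΔV = 30 acre-ft = 37000 m³
S = ΔV / (A × Δh) = 37000 m³ / (4.03 × 10^6 m² × 20.2 m) = 4.546 × 10^-4

S ≈ 4.5 × 10^-4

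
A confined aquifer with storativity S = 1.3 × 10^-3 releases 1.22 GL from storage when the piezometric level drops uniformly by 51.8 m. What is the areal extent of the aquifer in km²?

ΔV = 1.22 GL = 1.22 × 10^6 m³
A = ΔV / (S × Δh) = 1.22 × 10^6 / (0.0013 × 51.8) = 1.812 × 10^7 m²
A = 1.812 × 10^7 m² = 18.12 km²

A ≈ 18.1 km²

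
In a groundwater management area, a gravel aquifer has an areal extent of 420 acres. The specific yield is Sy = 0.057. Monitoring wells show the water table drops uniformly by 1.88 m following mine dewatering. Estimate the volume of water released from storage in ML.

A = 420 acres = 1.7 × 10^6 m²
ΔV = Sy × A × Δh = 0.057 × 1.7 × 10^6 m² × 1.88 m = 1.821 × 10^5 m³
ΔV = 1.821 × 10^5 m³ = 182.1 ML

ΔV ≈ 182 ML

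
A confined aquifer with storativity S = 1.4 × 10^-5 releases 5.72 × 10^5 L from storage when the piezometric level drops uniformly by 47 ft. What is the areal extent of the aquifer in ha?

Δh = 47 ft = 14.33 m
ΔV = 5.72 × 10^5 L = 572 m³
A = ΔV / (S × Δh) = 572 / (1.4 × 10^-5 × 14.33) = 2.852 × 10^6 m²
A = 2.852 × 10^6 m² = 285.2 ha

A ≈ 285 ha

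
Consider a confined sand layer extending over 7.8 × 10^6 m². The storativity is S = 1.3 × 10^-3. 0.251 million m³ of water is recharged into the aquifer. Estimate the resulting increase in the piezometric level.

Δh ≈ 24.8 m

ΔV = 0.251 million m³ = 2.51 × 10^5 m³
Δh = ΔV / (S × A) = 2.51 × 10^5 m³ / (0.0013 × 7.8 × 10^6 m²) = 24.75 m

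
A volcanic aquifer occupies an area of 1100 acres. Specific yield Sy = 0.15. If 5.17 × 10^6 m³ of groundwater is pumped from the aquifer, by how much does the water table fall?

Δh ≈ 7.74 m

A = 1100 acres = 4.452 × 10^6 m²
Δh = ΔV / (Sy × A) = 5.17 × 10^6 m³ / (0.15 × 4.452 × 10^6 m²) = 7.743 m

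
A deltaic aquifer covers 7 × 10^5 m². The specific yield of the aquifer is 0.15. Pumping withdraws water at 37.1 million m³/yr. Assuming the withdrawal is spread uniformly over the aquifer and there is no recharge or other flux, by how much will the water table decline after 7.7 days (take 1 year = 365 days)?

Q = 37.1 million m³/yr = 1.016 × 10^5 m³/d
ΔV = Q × t = 1.016 × 10^5 m³/d × 7.7 d = 7.827 × 10^5 m³
Δh = ΔV / (Sy × A) = 7.827 × 10^5 / (0.15 × 7 × 10^5) = 7.454 m

Δh ≈ 7.45 m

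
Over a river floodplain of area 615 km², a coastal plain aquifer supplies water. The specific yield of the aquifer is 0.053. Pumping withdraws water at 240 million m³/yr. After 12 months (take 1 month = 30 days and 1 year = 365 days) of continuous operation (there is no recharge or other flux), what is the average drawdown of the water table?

A = 615 km² = 6.15 × 10^8 m²
Q = 240 million m³/yr = 6.575 × 10^5 m³/d
t = 12 months = 360 d
ΔV = Q × t = 6.575 × 10^5 m³/d × 360 d = 2.367 × 10^8 m³
Δh = ΔV / (Sy × A) = 2.367 × 10^8 / (0.053 × 6.15 × 10^8) = 7.262 m

Δh ≈ 7.26 m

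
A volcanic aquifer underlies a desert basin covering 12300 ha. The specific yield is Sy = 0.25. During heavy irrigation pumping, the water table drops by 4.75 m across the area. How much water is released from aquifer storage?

ΔV ≈ 1.46 × 10^8 m³

A = 12300 ha = 1.23 × 10^8 m²
ΔV = Sy × A × Δh = 0.25 × 1.23 × 10^8 m² × 4.75 m = 1.461 × 10^8 m³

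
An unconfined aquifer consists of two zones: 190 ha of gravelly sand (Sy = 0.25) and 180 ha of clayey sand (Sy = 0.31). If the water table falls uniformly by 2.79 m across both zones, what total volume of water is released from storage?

A₁ = 190 ha = 1.9 × 10^6 m²; A₂ = 180 ha = 1.8 × 10^6 m²
ΔV₁ = 0.25 × 1.9 × 10^6 × 2.79 = 1.325 × 10^6 m³
ΔV₂ = 0.31 × 1.8 × 10^6 × 2.79 = 1.557 × 10^6 m³
ΔV = ΔV₁ + ΔV₂ = 2.882 × 10^6 m³

ΔV ≈ 2.88 × 10^6 m³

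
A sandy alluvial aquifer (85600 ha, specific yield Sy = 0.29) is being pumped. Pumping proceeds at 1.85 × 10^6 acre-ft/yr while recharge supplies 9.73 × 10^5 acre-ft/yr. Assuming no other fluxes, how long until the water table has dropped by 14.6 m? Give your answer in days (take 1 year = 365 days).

t ≈ 1220 days

A = 85600 ha = 8.56 × 10^8 m²
ΔV = Sy × A × Δh = 0.29 × 8.56 × 10^8 × 14.6 = 3.624 × 10^9 m³
Net withdrawal = 1.85 × 10^6 − 9.73 × 10^5 = 8.77 × 10^5 acre-ft/yr = 2.964 × 10^6 m³/d
t = ΔV / Q = 3.624 × 10^9 m³ / 2.964 × 10^6 m³/d = 1223 d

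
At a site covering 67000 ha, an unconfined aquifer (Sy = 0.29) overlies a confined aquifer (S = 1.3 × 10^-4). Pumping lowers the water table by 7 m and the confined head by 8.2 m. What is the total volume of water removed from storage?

ΔV ≈ 1.36 × 10^9 m³

A = 67000 ha = 6.7 × 10^8 m²
Unconfined: ΔV_u = Sy × A × Δh_u = 0.29 × 6.7 × 10^8 × 7 = 1.36 × 10^9 m³
Confined: ΔV_c = S × A × Δh_c = 1.3 × 10^-4 × 6.7 × 10^8 × 8.2 = 7.142 × 10^5 m³
Total ΔV = 1.36 × 10^9 + 7.142 × 10^5 = 1.361 × 10^9 m³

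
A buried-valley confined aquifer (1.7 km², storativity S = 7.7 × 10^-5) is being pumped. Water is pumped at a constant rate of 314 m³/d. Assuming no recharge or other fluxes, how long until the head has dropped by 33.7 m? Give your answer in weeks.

A = 1.7 km² = 1.7 × 10^6 m²
ΔV = S × A × Δh = 7.7 × 10^-5 × 1.7 × 10^6 × 33.7 = 4411 m³
t = ΔV / Q = 4411 m³ / 314 m³/d = 14.05 d
t = 14.05 d ≈ 2.007 weeks

t ≈ 2.01 weeks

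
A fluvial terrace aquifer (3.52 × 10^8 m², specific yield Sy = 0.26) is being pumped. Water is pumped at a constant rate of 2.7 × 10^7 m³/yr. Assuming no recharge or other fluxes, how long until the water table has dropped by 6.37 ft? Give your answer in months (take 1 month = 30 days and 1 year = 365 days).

Δh = 6.37 ft = 1.942 m
ΔV = Sy × A × Δh = 0.26 × 3.52 × 10^8 × 1.942 = 1.777 × 10^8 m³
Q = 2.7 × 10^7 m³/yr = 73970 m³/d
t = ΔV / Q = 1.777 × 10^8 m³ / 73970 m³/d = 2402 d
t = 2402 d ≈ 80.07 months

t ≈ 80.1 months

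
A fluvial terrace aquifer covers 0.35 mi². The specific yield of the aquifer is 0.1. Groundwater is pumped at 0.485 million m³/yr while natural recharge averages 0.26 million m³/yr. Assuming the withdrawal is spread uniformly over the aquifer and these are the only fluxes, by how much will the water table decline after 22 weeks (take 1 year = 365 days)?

A = 0.35 mi² = 9.065 × 10^5 m²
Net abstraction = 0.485 − 0.26 = 0.225 million m³/yr
Q_net = 0.225 million m³/yr = 616.4 m³/d
t = 22 weeks = 154 d
ΔV = Q × t = 616.4 m³/d × 154 d = 94930 m³
Δh = ΔV / (Sy × A) = 94930 / (0.1 × 9.065 × 10^5) = 1.047 m

Δh ≈ 1.05 m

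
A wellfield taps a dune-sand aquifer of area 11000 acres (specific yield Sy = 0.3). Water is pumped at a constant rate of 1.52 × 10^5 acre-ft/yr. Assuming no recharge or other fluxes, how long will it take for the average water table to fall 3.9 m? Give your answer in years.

t ≈ 0.278 years

A = 11000 acres = 4.452 × 10^7 m²
ΔV = Sy × A × Δh = 0.3 × 4.452 × 10^7 × 3.9 = 5.208 × 10^7 m³
Q = 1.52 × 10^5 acre-ft/yr = 5.137 × 10^5 m³/d
t = ΔV / Q = 5.208 × 10^7 m³ / 5.137 × 10^5 m³/d = 101.4 d
t = 101.4 d ≈ 0.2778 years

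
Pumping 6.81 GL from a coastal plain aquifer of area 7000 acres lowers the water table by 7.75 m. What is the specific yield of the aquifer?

Sy ≈ 0.031

A = 7000 acres = 2.833 × 10^7 m²
ΔV = 6.81 GL = 6.81 × 10^6 m³
Sy = ΔV / (A × Δh) = 6.81 × 10^6 m³ / (2.833 × 10^7 m² × 7.75 m) = 0.03102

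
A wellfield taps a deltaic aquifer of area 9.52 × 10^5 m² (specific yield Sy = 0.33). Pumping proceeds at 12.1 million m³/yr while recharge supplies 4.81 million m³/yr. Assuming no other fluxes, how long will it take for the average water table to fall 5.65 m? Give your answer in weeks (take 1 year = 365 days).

ΔV = Sy × A × Δh = 0.33 × 9.52 × 10^5 × 5.65 = 1.775 × 10^6 m³
Net withdrawal = 12.1 − 4.81 = 7.29 million m³/yr = 19970 m³/d
t = ΔV / Q = 1.775 × 10^6 m³ / 19970 m³/d = 88.87 d
t = 88.87 d ≈ 12.7 weeks

t ≈ 12.7 weeks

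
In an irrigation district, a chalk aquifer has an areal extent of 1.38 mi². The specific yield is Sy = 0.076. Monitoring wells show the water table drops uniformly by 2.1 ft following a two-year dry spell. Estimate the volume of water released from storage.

A = 1.38 mi² = 3.574 × 10^6 m²
Δh = 2.1 ft = 0.6401 m
ΔV = Sy × A × Δh = 0.076 × 3.574 × 10^6 m² × 0.6401 m = 1.739 × 10^5 m³

ΔV ≈ 1.74 × 10^5 m³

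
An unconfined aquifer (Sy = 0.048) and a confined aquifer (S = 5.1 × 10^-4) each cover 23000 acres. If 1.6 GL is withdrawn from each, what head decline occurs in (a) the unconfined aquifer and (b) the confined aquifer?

Δh_u ≈ 0.358 m; Δh_c ≈ 33.7 m

A = 23000 acres = 9.308 × 10^7 m²
ΔV = 1.6 GL = 1.6 × 10^6 m³
Unconfined: Δh_u = ΔV/(Sy·A) = 1.6 × 10^6/(0.048 × 9.308 × 10^7) = 0.3581 m
Confined: Δh_c = ΔV/(S·A) = 1.6 × 10^6/(5.1 × 10^-4 × 9.308 × 10^7) = 33.71 m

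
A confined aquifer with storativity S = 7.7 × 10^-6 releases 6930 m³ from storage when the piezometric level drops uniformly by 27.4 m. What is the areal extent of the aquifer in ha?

A ≈ 3280 ha

A = ΔV / (S × Δh) = 6930 / (7.7 × 10^-6 × 27.4) = 3.285 × 10^7 m²
A = 3.285 × 10^7 m² = 3285 ha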